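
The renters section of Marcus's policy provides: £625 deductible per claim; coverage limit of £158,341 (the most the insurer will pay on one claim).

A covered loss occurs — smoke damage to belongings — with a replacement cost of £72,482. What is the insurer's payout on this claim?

Subtract the deductible: £72,482 − £625 = £71,857.
£71,857 ≤ £158,341, so the limit doesn't bind; insurer pays £71,857.

£71,857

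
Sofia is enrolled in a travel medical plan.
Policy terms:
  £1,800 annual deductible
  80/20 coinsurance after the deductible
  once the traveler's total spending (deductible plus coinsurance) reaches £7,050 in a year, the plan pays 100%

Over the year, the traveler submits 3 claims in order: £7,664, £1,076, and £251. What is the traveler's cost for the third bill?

£50.20

Claim 1 (£7,664): £1,800 finishes the deductible; £5,864 goes to coinsurance; 20% of £5,864 = £1,172.80. Cost to traveler: £2,972.80. OOP to date £2,972.80.
Claim 2 (£1,076): deductible already satisfied, so traveler's share is 20% × £1,076 = £215.20. Traveler pays £215.20; OOP now £3,188.
Claim 3 (£251): deductible already satisfied, so traveler's share is 20% × £251 = £50.20. Traveler pays £50.20; OOP now £3,238.20.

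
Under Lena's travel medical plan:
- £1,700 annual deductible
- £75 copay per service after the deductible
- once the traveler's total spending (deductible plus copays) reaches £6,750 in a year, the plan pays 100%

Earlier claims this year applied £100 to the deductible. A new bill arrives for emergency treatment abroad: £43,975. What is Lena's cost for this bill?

£100 of the £1,700 deductible is already met, leaving £1,600.
After the £1,600 deductible portion, £43,975 − £1,600 = £42,375 is subject to the copay.
Copay on this service: £75.
Traveler responsibility before any cap: £1,600 + £75 = £1,675.
Total out-of-pocket so far would be £100 + £1,675 = £1,775, below the £6,750 cap — no reduction.

£1,675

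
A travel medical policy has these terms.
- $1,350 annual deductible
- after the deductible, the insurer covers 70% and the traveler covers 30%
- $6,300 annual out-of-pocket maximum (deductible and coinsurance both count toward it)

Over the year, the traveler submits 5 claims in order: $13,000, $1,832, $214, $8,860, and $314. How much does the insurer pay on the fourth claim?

$8,018.80

Bill 1, $13,000: deductible takes $1,350, $11,650 remains; traveler's 30% is $3,495. Traveler pays $4,845; OOP now $4,845. Insurer: $13,000 − $4,845 = $8,155.
Bill 2, $1,832: deductible already satisfied, so traveler's share is 30% × $1,832 = $549.60. Traveler pays $549.60; OOP now $5,394.60. Insurer: $1,832 − $549.60 = $1,282.40.
Bill 3, $214: deductible met; 30% of $214 = $64.20. Traveler pays $64.20; OOP now $5,458.80. Plan pays $214 − $64.20 = $149.80.
Bill 4, $8,860: deductible met; 30% of $8,860 = $2,658. Adding that to $5,458.80 gives $8,116.80, past the $6,300 cap; traveler pays only $6,300 − $5,458.80 = $841.20. Plan pays $8,860 − $841.20 = $8,018.80.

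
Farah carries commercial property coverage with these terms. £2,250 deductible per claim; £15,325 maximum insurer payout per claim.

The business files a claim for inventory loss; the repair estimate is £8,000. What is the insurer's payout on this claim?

£5,750

Less the £2,250 deductible: £8,000 − £2,250 = £5,750.
£5,750 ≤ £15,325, so the limit doesn't bind; insurer pays £5,750.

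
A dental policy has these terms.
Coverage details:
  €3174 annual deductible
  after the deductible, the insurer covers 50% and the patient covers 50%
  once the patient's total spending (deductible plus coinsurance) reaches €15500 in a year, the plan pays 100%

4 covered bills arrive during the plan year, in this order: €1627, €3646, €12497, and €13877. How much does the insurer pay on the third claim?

€6248.50

Claim 1 (€1627): all of it applies to the deductible. Patient owes €1627 (running OOP €1627). Insurer: €1627 − €1627 = €0.
Claim 2 (€3646): deductible takes €1547, €2099 remains; patient's 50% is €1049.50. Patient pays €2596.50; OOP now €4223.50. Plan pays €3646 − €2596.50 = €1049.50.
Claim 3 (€12497): 50% coinsurance on €12497 = €6248.50. Cost to patient: €6248.50. OOP to date €10472. Plan pays €12497 − €6248.50 = €6248.50.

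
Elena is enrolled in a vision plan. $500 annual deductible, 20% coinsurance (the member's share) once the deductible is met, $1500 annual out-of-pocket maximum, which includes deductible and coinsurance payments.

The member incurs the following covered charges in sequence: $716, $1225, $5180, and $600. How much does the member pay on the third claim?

$711.80

Claim 1 — $716: $500 finishes the deductible; $216 goes to coinsurance; member's 20% is $43.20. Cost to member: $543.20. OOP to date $543.20.
Claim 2 — $1225: deductible already satisfied, so member's share is 20% × $1225 = $245. Cost to member: $245. OOP to date $788.20.
Claim 3 — $5180: deductible already satisfied, so member's share is 20% × $5180 = $1036. Adding that to $788.20 gives $1824.20, past the $1500 cap; member pays only $1500 − $788.20 = $711.80.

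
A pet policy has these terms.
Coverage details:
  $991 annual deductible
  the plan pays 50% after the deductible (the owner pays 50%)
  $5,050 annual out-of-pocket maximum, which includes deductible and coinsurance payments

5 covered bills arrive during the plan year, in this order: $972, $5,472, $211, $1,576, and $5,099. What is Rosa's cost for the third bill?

$105.50

Bill 1, $972: entire amount goes to the deductible. Owner pays $972; OOP now $972.
Bill 2, $5,472: $19 to deductible, leaving $5,453; 50% of $5,453 = $2,726.50. Cost to owner: $2,745.50. OOP to date $3,717.50.
Bill 3, $211: deductible already satisfied, so owner's share is 50% × $211 = $105.50. Owner pays $105.50; OOP now $3,823.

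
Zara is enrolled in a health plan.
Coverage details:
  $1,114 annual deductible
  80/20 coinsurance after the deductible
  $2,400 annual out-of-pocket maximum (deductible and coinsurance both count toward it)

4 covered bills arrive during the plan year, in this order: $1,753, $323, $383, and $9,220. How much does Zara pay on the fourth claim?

Claim 1 ($1,753): $1,114 to deductible, leaving $639; coinsurance $639 × 20% = $127.80. Patient pays $1,241.80; OOP now $1,241.80.
Claim 2 ($323): deductible already satisfied, so patient's share is 20% × $323 = $64.60. Patient pays $64.60; OOP now $1,306.40.
Claim 3 ($383): deductible already satisfied, so patient's share is 20% × $383 = $76.60. Patient owes $76.60 (running OOP $1,383).
Claim 4 ($9,220): deductible already satisfied, so patient's share is 20% × $9,220 = $1,844. Adding that to $1,383 gives $3,227, past the $2,400 cap; patient pays only $2,400 − $1,383 = $1,017.

$1,017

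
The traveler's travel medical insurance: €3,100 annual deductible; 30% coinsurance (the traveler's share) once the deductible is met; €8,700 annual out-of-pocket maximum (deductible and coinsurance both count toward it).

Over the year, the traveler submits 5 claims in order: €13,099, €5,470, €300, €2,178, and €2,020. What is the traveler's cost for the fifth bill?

€215.90

Bill 1, €13,099: €3,100 finishes the deductible; €9,999 goes to coinsurance; 30% of €9,999 = €2,999.70. Cost to traveler: €6,099.70. OOP to date €6,099.70.
Bill 2, €5,470: 30% coinsurance on €5,470 = €1,641. Traveler owes €1,641 (running OOP €7,740.70).
Bill 3, €300: deductible met; 30% of €300 = €90. Traveler pays €90; OOP now €7,830.70.
Bill 4, €2,178: deductible already satisfied, so traveler's share is 30% × €2,178 = €653.40. Cost to traveler: €653.40. OOP to date €8,484.10.
Bill 5, €2,020: deductible already satisfied, so traveler's share is 30% × €2,020 = €606. OOP would hit €9,090.10 > €8,700, so the cap limits the traveler to €8,700 − €8,484.10 = €215.90.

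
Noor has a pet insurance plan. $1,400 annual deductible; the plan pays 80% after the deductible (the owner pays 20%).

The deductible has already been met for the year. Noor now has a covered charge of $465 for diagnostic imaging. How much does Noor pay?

The deductible is already satisfied, so the full bill goes to coinsurance.
Coinsurance: $465 × 20% = $93.

$93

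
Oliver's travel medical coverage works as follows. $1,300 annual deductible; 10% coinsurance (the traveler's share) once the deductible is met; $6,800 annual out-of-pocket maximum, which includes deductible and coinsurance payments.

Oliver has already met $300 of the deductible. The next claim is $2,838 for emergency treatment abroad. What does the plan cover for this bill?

$300 of the $1,300 deductible is already met, leaving $1,000.
That leaves $2,838 − $1,000 = $1,838 for coinsurance.
Traveler's 10% share of $1,838 is $183.80.
Traveler responsibility before any cap: $1,000 + $183.80 = $1,183.80.
Year-to-date out-of-pocket becomes $300 + $1,183.80 = $1,483.80, still under the $6,800 maximum, so no cap applies.
The insurer covers the remainder: $2,838 − $1,183.80 = $1,654.20.

$1,654.20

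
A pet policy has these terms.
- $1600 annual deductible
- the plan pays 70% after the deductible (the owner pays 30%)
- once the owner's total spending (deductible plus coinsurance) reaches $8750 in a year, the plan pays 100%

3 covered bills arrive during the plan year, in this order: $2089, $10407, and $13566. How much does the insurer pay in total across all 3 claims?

$17312

#1 ($2089): $1600 finishes the deductible; $489 goes to coinsurance; coinsurance $489 × 30% = $146.70. Cost to owner: $1746.70. OOP to date $1746.70. Insurer: $2089 − $1746.70 = $342.30.
#2 ($10407): 30% coinsurance on $10407 = $3122.10. Owner pays $3122.10; OOP now $4868.80. Insurer: $10407 − $3122.10 = $7284.90.
#3 ($13566): deductible met; 30% of $13566 = $4069.80. That would push OOP to $8938.60, over the $8750 cap, so owner pays $8750 − $4868.80 = $3881.20. Insurer: $13566 − $3881.20 = $9684.80.
Insurer total = bills − owner's total = $26062 − $8750 = $17312.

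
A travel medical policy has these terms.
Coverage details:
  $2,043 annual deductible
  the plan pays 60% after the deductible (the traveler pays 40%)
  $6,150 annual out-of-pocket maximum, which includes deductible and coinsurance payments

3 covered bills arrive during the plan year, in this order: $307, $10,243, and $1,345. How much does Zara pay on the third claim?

Claim 1 — $307: all of it applies to the deductible. Traveler pays $307; OOP now $307.
Claim 2 — $10,243: deductible takes $1,736, $8,507 remains; coinsurance $8,507 × 40% = $3,402.80. Traveler pays $5,138.80; OOP now $5,445.80.
Claim 3 — $1,345: deductible already satisfied, so traveler's share is 40% × $1,345 = $538. Cost to traveler: $538. OOP to date $5,983.80.

$538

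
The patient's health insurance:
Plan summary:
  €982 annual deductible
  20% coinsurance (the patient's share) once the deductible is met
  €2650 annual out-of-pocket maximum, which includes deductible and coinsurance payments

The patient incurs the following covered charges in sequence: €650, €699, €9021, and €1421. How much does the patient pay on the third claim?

€1594.60

#1 (€650): all of it applies to the deductible. Patient pays €650; OOP now €650.
#2 (€699): €332 finishes the deductible; €367 goes to coinsurance; patient's 20% is €73.40. Patient owes €405.40 (running OOP €1055.40).
#3 (€9021): deductible met; 20% of €9021 = €1804.20. OOP would hit €2859.60 > €2650, so the cap limits the patient to €2650 − €1055.40 = €1594.60.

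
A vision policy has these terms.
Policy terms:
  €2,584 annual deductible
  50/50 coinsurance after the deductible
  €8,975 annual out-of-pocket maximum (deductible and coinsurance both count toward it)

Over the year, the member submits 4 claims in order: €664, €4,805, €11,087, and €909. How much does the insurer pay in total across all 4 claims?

€8,490

#1 (€664): fully absorbed by the deductible. Cost to member: €664. OOP to date €664. Insurer: €664 − €664 = €0.
#2 (€4,805): deductible takes €1,920, €2,885 remains; member's 50% is €1,442.50. Cost to member: €3,362.50. OOP to date €4,026.50. Insurer: €4,805 − €3,362.50 = €1,442.50.
#3 (€11,087): 50% coinsurance on €11,087 = €5,543.50. Adding that to €4,026.50 gives €9,570, past the €8,975 cap; member pays only €8,975 − €4,026.50 = €4,948.50. Insurer: €11,087 − €4,948.50 = €6,138.50.
#4 (€909): deductible met; 50% of €909 = €454.50. That would push OOP to €9,429.50, over the €8,975 cap, so member pays €8,975 − €8,975 = €0. Plan pays €909 − €0 = €909.
Insurer total = bills − member's total = €17,465 − €8,975 = €8,490.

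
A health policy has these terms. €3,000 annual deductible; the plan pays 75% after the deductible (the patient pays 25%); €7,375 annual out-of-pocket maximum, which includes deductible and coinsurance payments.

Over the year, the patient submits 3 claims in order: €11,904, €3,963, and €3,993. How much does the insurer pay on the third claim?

€2,994.75

Bill 1, €11,904: €3,000 to deductible, leaving €8,904; 25% of €8,904 = €2,226. Patient owes €5,226 (running OOP €5,226). Insurer: €11,904 − €5,226 = €6,678.
Bill 2, €3,963: 25% coinsurance on €3,963 = €990.75. Patient pays €990.75; OOP now €6,216.75. Insurer: €3,963 − €990.75 = €2,972.25.
Bill 3, €3,993: deductible already satisfied, so patient's share is 25% × €3,993 = €998.25. Cost to patient: €998.25. OOP to date €7,215. Insurer: €3,993 − €998.25 = €2,994.75.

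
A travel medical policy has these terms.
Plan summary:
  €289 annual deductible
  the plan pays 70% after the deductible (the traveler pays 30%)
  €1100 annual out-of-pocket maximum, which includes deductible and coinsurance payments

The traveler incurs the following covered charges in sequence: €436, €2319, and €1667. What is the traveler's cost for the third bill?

€71.20

Bill 1, €436: deductible takes €289, €147 remains; traveler's 30% is €44.10. Cost to traveler: €333.10. OOP to date €333.10.
Bill 2, €2319: 30% coinsurance on €2319 = €695.70. Cost to traveler: €695.70. OOP to date €1028.80.
Bill 3, €1667: deductible already satisfied, so traveler's share is 30% × €1667 = €500.10. Adding that to €1028.80 gives €1528.90, past the €1100 cap; traveler pays only €1100 − €1028.80 = €71.20.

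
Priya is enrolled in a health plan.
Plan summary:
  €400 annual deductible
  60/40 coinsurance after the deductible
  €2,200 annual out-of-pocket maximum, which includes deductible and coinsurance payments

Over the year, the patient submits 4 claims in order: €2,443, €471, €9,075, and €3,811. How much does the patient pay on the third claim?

Claim 1 — €2,443: deductible takes €400, €2,043 remains; patient's 40% is €817.20. Patient pays €1,217.20; OOP now €1,217.20.
Claim 2 — €471: deductible met; 40% of €471 = €188.40. Patient pays €188.40; OOP now €1,405.60.
Claim 3 — €9,075: 40% coinsurance on €9,075 = €3,630. That would push OOP to €5,035.60, over the €2,200 cap, so patient pays €2,200 − €1,405.60 = €794.40.

€794.40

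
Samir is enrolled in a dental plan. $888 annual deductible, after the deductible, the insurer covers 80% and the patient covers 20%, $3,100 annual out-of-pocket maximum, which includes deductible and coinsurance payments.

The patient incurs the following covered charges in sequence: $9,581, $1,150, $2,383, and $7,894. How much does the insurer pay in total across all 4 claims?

$17,908

Bill 1, $9,581: $888 to deductible, leaving $8,693; coinsurance $8,693 × 20% = $1,738.60. Cost to patient: $2,626.60. OOP to date $2,626.60. Insurer: $9,581 − $2,626.60 = $6,954.40.
Bill 2, $1,150: 20% coinsurance on $1,150 = $230. Patient pays $230; OOP now $2,856.60. Plan pays $1,150 − $230 = $920.
Bill 3, $2,383: 20% coinsurance on $2,383 = $476.60. Adding that to $2,856.60 gives $3,333.20, past the $3,100 cap; patient pays only $3,100 − $2,856.60 = $243.40. Plan pays $2,383 − $243.40 = $2,139.60.
Bill 4, $7,894: 20% coinsurance on $7,894 = $1,578.80. That would push OOP to $4,678.80, over the $3,100 cap, so patient pays $3,100 − $3,100 = $0. Insurer: $7,894 − $0 = $7,894.
Insurer total: $6,954.40 + $920 + $2,139.60 + $7,894 = $17,908.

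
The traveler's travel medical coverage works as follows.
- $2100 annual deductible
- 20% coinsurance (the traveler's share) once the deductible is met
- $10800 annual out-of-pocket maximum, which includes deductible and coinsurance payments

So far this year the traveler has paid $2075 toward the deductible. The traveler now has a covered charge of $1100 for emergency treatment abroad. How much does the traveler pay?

$240

$2075 of the $2100 deductible is already met, leaving $25.
The remaining $1075 (= $1100 − $25) moves to coinsurance.
Traveler's 20% share of $1075 is $215.
That puts the traveler's cost at $25 + $215 = $240 before any cap.
Total out-of-pocket so far would be $2075 + $240 = $2315, below the $10800 cap — no reduction.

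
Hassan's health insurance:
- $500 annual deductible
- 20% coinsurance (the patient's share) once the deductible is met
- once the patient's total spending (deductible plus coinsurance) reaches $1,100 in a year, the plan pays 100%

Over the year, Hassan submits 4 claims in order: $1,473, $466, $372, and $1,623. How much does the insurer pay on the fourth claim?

$1,385.20

#1 ($1,473): $500 finishes the deductible; $973 goes to coinsurance; patient's 20% is $194.60. Patient owes $694.60 (running OOP $694.60). Plan pays $1,473 − $694.60 = $778.40.
#2 ($466): deductible met; 20% of $466 = $93.20. Patient pays $93.20; OOP now $787.80. Insurer: $466 − $93.20 = $372.80.
#3 ($372): deductible already satisfied, so patient's share is 20% × $372 = $74.40. Cost to patient: $74.40. OOP to date $862.20. Insurer: $372 − $74.40 = $297.60.
#4 ($1,623): deductible met; 20% of $1,623 = $324.60. That would push OOP to $1,186.80, over the $1,100 cap, so patient pays $1,100 − $862.20 = $237.80. Plan pays $1,623 − $237.80 = $1,385.20.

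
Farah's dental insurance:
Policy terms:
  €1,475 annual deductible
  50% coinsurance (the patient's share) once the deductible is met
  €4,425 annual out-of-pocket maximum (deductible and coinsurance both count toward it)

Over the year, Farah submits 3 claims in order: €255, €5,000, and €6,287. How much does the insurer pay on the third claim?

Claim 1 (€255): all of it applies to the deductible. Patient pays €255; OOP now €255. Insurer: €255 − €255 = €0.
Claim 2 (€5,000): €1,220 to deductible, leaving €3,780; 50% of €3,780 = €1,890. Patient owes €3,110 (running OOP €3,365). Plan pays €5,000 − €3,110 = €1,890.
Claim 3 (€6,287): deductible met; 50% of €6,287 = €3,143.50. That would push OOP to €6,508.50, over the €4,425 cap, so patient pays €4,425 − €3,365 = €1,060. Insurer: €6,287 − €1,060 = €5,227.

€5,227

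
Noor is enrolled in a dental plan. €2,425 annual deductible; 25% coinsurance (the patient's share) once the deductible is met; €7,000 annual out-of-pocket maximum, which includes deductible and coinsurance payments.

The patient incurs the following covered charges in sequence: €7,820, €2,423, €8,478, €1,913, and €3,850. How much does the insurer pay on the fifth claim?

#1 (€7,820): €2,425 to deductible, leaving €5,395; patient's 25% is €1,348.75. Patient pays €3,773.75; OOP now €3,773.75. Insurer: €7,820 − €3,773.75 = €4,046.25.
#2 (€2,423): deductible already satisfied, so patient's share is 25% × €2,423 = €605.75. Cost to patient: €605.75. OOP to date €4,379.50. Plan pays €2,423 − €605.75 = €1,817.25.
#3 (€8,478): deductible already satisfied, so patient's share is 25% × €8,478 = €2,119.50. Cost to patient: €2,119.50. OOP to date €6,499. Insurer: €8,478 − €2,119.50 = €6,358.50.
#4 (€1,913): deductible met; 25% of €1,913 = €478.25. Cost to patient: €478.25. OOP to date €6,977.25. Plan pays €1,913 − €478.25 = €1,434.75.
#5 (€3,850): deductible met; 25% of €3,850 = €962.50. That would push OOP to €7,939.75, over the €7,000 cap, so patient pays €7,000 − €6,977.25 = €22.75. Plan pays €3,850 − €22.75 = €3,827.25.

€3,827.25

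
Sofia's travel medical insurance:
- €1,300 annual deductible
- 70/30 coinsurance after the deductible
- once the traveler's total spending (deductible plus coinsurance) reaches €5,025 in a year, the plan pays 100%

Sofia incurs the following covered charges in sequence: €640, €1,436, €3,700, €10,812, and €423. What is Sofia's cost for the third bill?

Claim 1 (€640): entire amount goes to the deductible. Cost to traveler: €640. OOP to date €640.
Claim 2 (€1,436): €660 to deductible, leaving €776; coinsurance €776 × 30% = €232.80. Traveler pays €892.80; OOP now €1,532.80.
Claim 3 (€3,700): deductible met; 30% of €3,700 = €1,110. Traveler owes €1,110 (running OOP €2,642.80).

€1,110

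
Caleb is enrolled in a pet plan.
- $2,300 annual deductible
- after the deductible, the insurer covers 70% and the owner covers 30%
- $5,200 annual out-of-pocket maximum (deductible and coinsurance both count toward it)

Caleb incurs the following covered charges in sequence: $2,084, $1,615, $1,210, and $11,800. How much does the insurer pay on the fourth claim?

#1 ($2,084): all of it applies to the deductible. Owner pays $2,084; OOP now $2,084. Plan pays $2,084 − $2,084 = $0.
#2 ($1,615): $216 to deductible, leaving $1,399; coinsurance $1,399 × 30% = $419.70. Cost to owner: $635.70. OOP to date $2,719.70. Insurer: $1,615 − $635.70 = $979.30.
#3 ($1,210): deductible already satisfied, so owner's share is 30% × $1,210 = $363. Owner owes $363 (running OOP $3,082.70). Plan pays $1,210 − $363 = $847.
#4 ($11,800): deductible met; 30% of $11,800 = $3,540. Adding that to $3,082.70 gives $6,622.70, past the $5,200 cap; owner pays only $5,200 − $3,082.70 = $2,117.30. Insurer: $11,800 − $2,117.30 = $9,682.70.

$9,682.70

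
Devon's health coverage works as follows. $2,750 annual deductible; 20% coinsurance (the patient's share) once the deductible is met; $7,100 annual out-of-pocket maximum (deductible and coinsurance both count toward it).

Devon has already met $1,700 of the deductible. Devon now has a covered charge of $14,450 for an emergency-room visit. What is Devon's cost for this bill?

$3,730

Deductible still to meet: $2,750 − $1,700 = $1,050.
After the $1,050 deductible portion, $14,450 − $1,050 = $13,400 is subject to coinsurance.
20% of $13,400 = $2,680 falls to the patient.
So the patient owes $1,050 + $2,680 = $3,730 before any cap.
Year-to-date out-of-pocket becomes $1,700 + $3,730 = $5,430, still under the $7,100 maximum, so no cap applies.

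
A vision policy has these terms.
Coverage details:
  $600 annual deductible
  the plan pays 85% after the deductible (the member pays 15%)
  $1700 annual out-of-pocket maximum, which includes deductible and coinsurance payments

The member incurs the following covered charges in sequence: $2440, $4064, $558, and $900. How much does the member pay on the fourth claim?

$130.70

#1 ($2440): $600 to deductible, leaving $1840; coinsurance $1840 × 15% = $276. Member owes $876 (running OOP $876).
#2 ($4064): deductible met; 15% of $4064 = $609.60. Member pays $609.60; OOP now $1485.60.
#3 ($558): deductible met; 15% of $558 = $83.70. Cost to member: $83.70. OOP to date $1569.30.
#4 ($900): 15% coinsurance on $900 = $135. That would push OOP to $1704.30, over the $1700 cap, so member pays $1700 − $1569.30 = $130.70.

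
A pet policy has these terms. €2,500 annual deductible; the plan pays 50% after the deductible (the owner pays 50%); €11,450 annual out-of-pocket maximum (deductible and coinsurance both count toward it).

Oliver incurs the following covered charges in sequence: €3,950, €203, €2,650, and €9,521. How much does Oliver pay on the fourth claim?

€4,760.50

Claim 1 — €3,950: €2,500 finishes the deductible; €1,450 goes to coinsurance; owner's 50% is €725. Owner pays €3,225; OOP now €3,225.
Claim 2 — €203: deductible met; 50% of €203 = €101.50. Cost to owner: €101.50. OOP to date €3,326.50.
Claim 3 — €2,650: deductible already satisfied, so owner's share is 50% × €2,650 = €1,325. Owner owes €1,325 (running OOP €4,651.50).
Claim 4 — €9,521: deductible already satisfied, so owner's share is 50% × €9,521 = €4,760.50. Cost to owner: €4,760.50. OOP to date €9,412.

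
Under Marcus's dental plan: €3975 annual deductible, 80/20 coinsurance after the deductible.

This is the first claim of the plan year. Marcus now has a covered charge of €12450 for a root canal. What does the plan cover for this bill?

€6780

Nothing has been paid toward the €3975 deductible, so the first €3975 of this charge is applied there.
That leaves €12450 − €3975 = €8475 for coinsurance.
Coinsurance: €8475 × 20% = €1695.
Patient responsibility: €3975 + €1695 = €5670.
The plan picks up €12450 − €5670 = €6780.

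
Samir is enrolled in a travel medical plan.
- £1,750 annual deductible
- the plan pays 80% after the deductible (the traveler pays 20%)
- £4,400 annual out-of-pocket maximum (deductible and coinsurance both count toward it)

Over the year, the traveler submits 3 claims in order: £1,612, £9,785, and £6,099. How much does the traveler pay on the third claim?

Claim 1 (£1,612): fully absorbed by the deductible. Traveler owes £1,612 (running OOP £1,612).
Claim 2 (£9,785): deductible takes £138, £9,647 remains; 20% of £9,647 = £1,929.40. Traveler owes £2,067.40 (running OOP £3,679.40).
Claim 3 (£6,099): deductible already satisfied, so traveler's share is 20% × £6,099 = £1,219.80. That would push OOP to £4,899.20, over the £4,400 cap, so traveler pays £4,400 − £3,679.40 = £720.60.

£720.60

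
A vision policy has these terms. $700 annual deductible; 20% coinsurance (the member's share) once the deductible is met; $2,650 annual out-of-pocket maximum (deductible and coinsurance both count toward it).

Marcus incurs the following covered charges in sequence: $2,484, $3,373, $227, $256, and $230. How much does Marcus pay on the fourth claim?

$51.20

Claim 1 ($2,484): $700 to deductible, leaving $1,784; coinsurance $1,784 × 20% = $356.80. Member owes $1,056.80 (running OOP $1,056.80).
Claim 2 ($3,373): 20% coinsurance on $3,373 = $674.60. Member owes $674.60 (running OOP $1,731.40).
Claim 3 ($227): 20% coinsurance on $227 = $45.40. Member owes $45.40 (running OOP $1,776.80).
Claim 4 ($256): deductible met; 20% of $256 = $51.20. Member pays $51.20; OOP now $1,828.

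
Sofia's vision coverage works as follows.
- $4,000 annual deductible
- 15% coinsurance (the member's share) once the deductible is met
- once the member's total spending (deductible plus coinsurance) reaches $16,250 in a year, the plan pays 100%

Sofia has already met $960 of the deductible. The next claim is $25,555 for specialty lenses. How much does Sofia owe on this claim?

$6,417.25

Remaining deductible: $4,000 − $960 = $3,040.
That leaves $25,555 − $3,040 = $22,515 for coinsurance.
15% of $22,515 = $3,377.25 falls to the member.
So the member owes $3,040 + $3,377.25 = $6,417.25 before any cap.
Cumulative spending $960 + $6,417.25 = $7,377.25 stays under the $16,250 maximum.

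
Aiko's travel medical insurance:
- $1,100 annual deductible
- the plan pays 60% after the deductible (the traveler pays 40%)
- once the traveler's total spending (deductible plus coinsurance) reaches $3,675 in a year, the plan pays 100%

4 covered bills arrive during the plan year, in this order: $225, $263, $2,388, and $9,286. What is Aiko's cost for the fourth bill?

$1,864.60

#1 ($225): all of it applies to the deductible. Cost to traveler: $225. OOP to date $225.
#2 ($263): entire amount goes to the deductible. Cost to traveler: $263. OOP to date $488.
#3 ($2,388): $612 finishes the deductible; $1,776 goes to coinsurance; 40% of $1,776 = $710.40. Traveler owes $1,322.40 (running OOP $1,810.40).
#4 ($9,286): deductible met; 40% of $9,286 = $3,714.40. OOP would hit $5,524.80 > $3,675, so the cap limits the traveler to $3,675 − $1,810.40 = $1,864.60.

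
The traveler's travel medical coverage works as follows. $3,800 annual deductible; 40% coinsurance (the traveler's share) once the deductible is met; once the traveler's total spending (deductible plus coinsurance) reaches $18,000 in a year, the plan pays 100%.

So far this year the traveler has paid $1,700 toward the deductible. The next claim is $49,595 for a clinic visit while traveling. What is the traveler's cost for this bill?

$1,700 of the $3,800 deductible is already met, leaving $2,100.
That leaves $49,595 − $2,100 = $47,495 for coinsurance.
Traveler's 40% share of $47,495 is $18,998.
So the traveler owes $2,100 + $18,998 = $21,098 before any cap.
Adding $21,098 to the $1,700 already spent would give $22,798, which exceeds the $18,000 cap; the traveler pays just $18,000 − $1,700 = $16,300.

$16,300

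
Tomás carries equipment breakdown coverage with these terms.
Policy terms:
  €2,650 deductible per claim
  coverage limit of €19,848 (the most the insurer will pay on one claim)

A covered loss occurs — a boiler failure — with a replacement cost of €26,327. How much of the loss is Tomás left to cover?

€6,479

Less the €2,650 deductible: €26,327 − €2,650 = €23,677.
Since €23,677 > €19,848, the payout is capped at €19,848.
Out of pocket: €26,327 − €19,848 = €6,479.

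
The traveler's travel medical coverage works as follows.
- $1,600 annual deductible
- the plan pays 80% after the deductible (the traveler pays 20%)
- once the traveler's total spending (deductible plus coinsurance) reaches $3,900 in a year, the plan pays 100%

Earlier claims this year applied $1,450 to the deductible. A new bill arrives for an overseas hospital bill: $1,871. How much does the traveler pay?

$494.20

Deductible still to meet: $1,600 − $1,450 = $150.
The remaining $1,721 (= $1,871 − $150) moves to coinsurance.
Traveler's 20% share of $1,721 is $344.20.
So the traveler owes $150 + $344.20 = $494.20 before any cap.
Cumulative spending $1,450 + $494.20 = $1,944.20 stays under the $3,900 maximum.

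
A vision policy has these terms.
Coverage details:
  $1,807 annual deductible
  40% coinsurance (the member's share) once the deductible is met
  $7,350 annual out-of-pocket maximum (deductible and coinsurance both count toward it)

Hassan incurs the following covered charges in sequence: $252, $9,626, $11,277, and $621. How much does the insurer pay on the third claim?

Claim 1 — $252: all of it applies to the deductible. Member pays $252; OOP now $252. Plan pays $252 − $252 = $0.
Claim 2 — $9,626: $1,555 to deductible, leaving $8,071; member's 40% is $3,228.40. Cost to member: $4,783.40. OOP to date $5,035.40. Insurer: $9,626 − $4,783.40 = $4,842.60.
Claim 3 — $11,277: deductible already satisfied, so member's share is 40% × $11,277 = $4,510.80. That would push OOP to $9,546.20, over the $7,350 cap, so member pays $7,350 − $5,035.40 = $2,314.60. Insurer: $11,277 − $2,314.60 = $8,962.40.

$8,962.40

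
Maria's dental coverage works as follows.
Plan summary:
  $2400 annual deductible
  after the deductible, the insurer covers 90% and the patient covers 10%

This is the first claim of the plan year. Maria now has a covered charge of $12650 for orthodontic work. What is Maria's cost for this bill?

The full $2400 deductible is still open; $2400 of this bill applies to it.
That leaves $12650 − $2400 = $10250 for coinsurance.
Patient's 10% share of $10250 is $1025.
Patient responsibility: $2400 + $1025 = $3425.

$3425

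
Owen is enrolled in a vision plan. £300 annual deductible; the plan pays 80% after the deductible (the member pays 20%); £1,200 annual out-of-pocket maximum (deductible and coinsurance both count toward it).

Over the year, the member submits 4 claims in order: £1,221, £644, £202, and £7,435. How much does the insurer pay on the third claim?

#1 (£1,221): £300 finishes the deductible; £921 goes to coinsurance; coinsurance £921 × 20% = £184.20. Member pays £484.20; OOP now £484.20. Plan pays £1,221 − £484.20 = £736.80.
#2 (£644): deductible already satisfied, so member's share is 20% × £644 = £128.80. Cost to member: £128.80. OOP to date £613. Insurer: £644 − £128.80 = £515.20.
#3 (£202): deductible met; 20% of £202 = £40.40. Cost to member: £40.40. OOP to date £653.40. Plan pays £202 − £40.40 = £161.60.

£161.60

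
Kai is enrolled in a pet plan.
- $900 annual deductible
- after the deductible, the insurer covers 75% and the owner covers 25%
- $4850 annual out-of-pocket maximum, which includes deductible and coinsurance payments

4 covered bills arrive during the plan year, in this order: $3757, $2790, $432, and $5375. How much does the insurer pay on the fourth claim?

Claim 1 ($3757): $900 finishes the deductible; $2857 goes to coinsurance; 25% of $2857 = $714.25. Owner owes $1614.25 (running OOP $1614.25). Plan pays $3757 − $1614.25 = $2142.75.
Claim 2 ($2790): deductible met; 25% of $2790 = $697.50. Owner pays $697.50; OOP now $2311.75. Insurer: $2790 − $697.50 = $2092.50.
Claim 3 ($432): 25% coinsurance on $432 = $108. Owner owes $108 (running OOP $2419.75). Insurer: $432 − $108 = $324.
Claim 4 ($5375): deductible already satisfied, so owner's share is 25% × $5375 = $1343.75. Cost to owner: $1343.75. OOP to date $3763.50. Plan pays $5375 − $1343.75 = $4031.25.

$4031.25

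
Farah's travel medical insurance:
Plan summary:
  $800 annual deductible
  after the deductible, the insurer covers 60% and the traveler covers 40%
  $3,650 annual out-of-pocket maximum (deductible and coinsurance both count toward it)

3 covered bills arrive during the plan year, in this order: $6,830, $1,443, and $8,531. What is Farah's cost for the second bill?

Bill 1, $6,830: deductible takes $800, $6,030 remains; coinsurance $6,030 × 40% = $2,412. Traveler pays $3,212; OOP now $3,212.
Bill 2, $1,443: deductible already satisfied, so traveler's share is 40% × $1,443 = $577.20. That would push OOP to $3,789.20, over the $3,650 cap, so traveler pays $3,650 − $3,212 = $438.

$438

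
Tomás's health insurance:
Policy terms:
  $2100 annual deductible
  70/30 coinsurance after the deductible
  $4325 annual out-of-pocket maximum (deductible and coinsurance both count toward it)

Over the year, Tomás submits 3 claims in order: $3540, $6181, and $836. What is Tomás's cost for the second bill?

$1793

Bill 1, $3540: deductible takes $2100, $1440 remains; 30% of $1440 = $432. Cost to patient: $2532. OOP to date $2532.
Bill 2, $6181: 30% coinsurance on $6181 = $1854.30. That would push OOP to $4386.30, over the $4325 cap, so patient pays $4325 − $2532 = $1793.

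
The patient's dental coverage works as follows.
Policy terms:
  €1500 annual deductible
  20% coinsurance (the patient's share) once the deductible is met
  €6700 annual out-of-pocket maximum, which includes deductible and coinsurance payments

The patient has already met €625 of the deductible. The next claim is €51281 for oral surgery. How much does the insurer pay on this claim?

€45206

Remaining deductible: €1500 − €625 = €875.
The remaining €50406 (= €51281 − €875) moves to coinsurance.
Patient's 20% share of €50406 is €10081.20.
So the patient owes €875 + €10081.20 = €10956.20 before any cap.
Adding €10956.20 to the €625 already spent would give €11581.20, which exceeds the €6700 cap; the patient pays just €6700 − €625 = €6075.
Insurer pays the balance: €51281 − €6075 = €45206.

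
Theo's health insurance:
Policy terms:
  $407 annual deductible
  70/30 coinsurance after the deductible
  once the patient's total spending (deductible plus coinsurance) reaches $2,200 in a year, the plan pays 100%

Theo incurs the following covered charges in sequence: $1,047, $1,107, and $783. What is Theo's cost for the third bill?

Claim 1 ($1,047): deductible takes $407, $640 remains; coinsurance $640 × 30% = $192. Cost to patient: $599. OOP to date $599.
Claim 2 ($1,107): deductible met; 30% of $1,107 = $332.10. Patient owes $332.10 (running OOP $931.10).
Claim 3 ($783): deductible already satisfied, so patient's share is 30% × $783 = $234.90. Patient owes $234.90 (running OOP $1,166).

$234.90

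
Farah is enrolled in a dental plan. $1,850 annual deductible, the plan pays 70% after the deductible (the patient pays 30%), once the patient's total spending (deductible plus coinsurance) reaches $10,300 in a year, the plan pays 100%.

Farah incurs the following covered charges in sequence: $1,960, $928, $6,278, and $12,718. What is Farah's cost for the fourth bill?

$3,815.40

Claim 1 ($1,960): $1,850 to deductible, leaving $110; coinsurance $110 × 30% = $33. Patient owes $1,883 (running OOP $1,883).
Claim 2 ($928): deductible already satisfied, so patient's share is 30% × $928 = $278.40. Patient owes $278.40 (running OOP $2,161.40).
Claim 3 ($6,278): deductible met; 30% of $6,278 = $1,883.40. Patient pays $1,883.40; OOP now $4,044.80.
Claim 4 ($12,718): 30% coinsurance on $12,718 = $3,815.40. Patient owes $3,815.40 (running OOP $7,860.20).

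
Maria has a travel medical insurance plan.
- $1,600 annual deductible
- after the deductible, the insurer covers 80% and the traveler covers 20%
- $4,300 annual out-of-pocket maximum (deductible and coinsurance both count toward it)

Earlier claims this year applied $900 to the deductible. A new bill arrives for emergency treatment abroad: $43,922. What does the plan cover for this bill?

Remaining deductible: $1,600 − $900 = $700.
That leaves $43,922 − $700 = $43,222 for coinsurance.
Traveler's 20% share of $43,222 is $8,644.40.
That puts the traveler's cost at $700 + $8,644.40 = $9,344.40 before any cap.
Adding $9,344.40 to the $900 already spent would give $10,244.40, which exceeds the $4,300 cap; the traveler pays just $4,300 − $900 = $3,400.
Insurer pays the balance: $43,922 − $3,400 = $40,522.

$40,522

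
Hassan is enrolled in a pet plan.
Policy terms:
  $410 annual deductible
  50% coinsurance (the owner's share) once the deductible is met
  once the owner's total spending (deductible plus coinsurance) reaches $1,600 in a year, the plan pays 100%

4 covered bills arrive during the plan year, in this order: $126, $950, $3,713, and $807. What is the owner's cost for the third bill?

Claim 1 ($126): all of it applies to the deductible. Cost to owner: $126. OOP to date $126.
Claim 2 ($950): deductible takes $284, $666 remains; owner's 50% is $333. Owner pays $617; OOP now $743.
Claim 3 ($3,713): deductible already satisfied, so owner's share is 50% × $3,713 = $1,856.50. OOP would hit $2,599.50 > $1,600, so the cap limits the owner to $1,600 − $743 = $857.

$857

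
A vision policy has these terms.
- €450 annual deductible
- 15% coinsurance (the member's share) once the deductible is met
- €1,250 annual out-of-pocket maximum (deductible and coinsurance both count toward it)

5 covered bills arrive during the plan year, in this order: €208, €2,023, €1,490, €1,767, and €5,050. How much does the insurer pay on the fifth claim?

€5,005.70

Claim 1 (€208): entire amount goes to the deductible. Member owes €208 (running OOP €208). Insurer: €208 − €208 = €0.
Claim 2 (€2,023): deductible takes €242, €1,781 remains; member's 15% is €267.15. Cost to member: €509.15. OOP to date €717.15. Plan pays €2,023 − €509.15 = €1,513.85.
Claim 3 (€1,490): 15% coinsurance on €1,490 = €223.50. Member owes €223.50 (running OOP €940.65). Plan pays €1,490 − €223.50 = €1,266.50.
Claim 4 (€1,767): 15% coinsurance on €1,767 = €265.05. Member owes €265.05 (running OOP €1,205.70). Insurer: €1,767 − €265.05 = €1,501.95.
Claim 5 (€5,050): deductible met; 15% of €5,050 = €757.50. That would push OOP to €1,963.20, over the €1,250 cap, so member pays €1,250 − €1,205.70 = €44.30. Insurer: €5,050 − €44.30 = €5,005.70.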